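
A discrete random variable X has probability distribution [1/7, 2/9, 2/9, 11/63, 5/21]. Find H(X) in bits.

H(X) = -Σ p(x) log₂ p(x)
  -1/7 × log₂(1/7) = 0.4011
  -2/9 × log₂(2/9) = 0.4822
  -2/9 × log₂(2/9) = 0.4822
  -11/63 × log₂(11/63) = 0.4396
  -5/21 × log₂(5/21) = 0.4929
H(X) = 2.2980 bits


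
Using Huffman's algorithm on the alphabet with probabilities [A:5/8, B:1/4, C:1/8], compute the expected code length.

Huffman tree construction:
Combine smallest probabilities repeatedly
Resulting codes:
  A: 1 (length 1)
  B: 01 (length 2)
  C: 00 (length 2)
Average length = Σ p(s) × length(s) = 1.3750 bits


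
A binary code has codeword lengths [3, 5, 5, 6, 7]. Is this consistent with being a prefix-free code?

Kraft inequality: Σ 2^(-l_i) ≤ 1 for prefix-free code
Calculating: 2^(-3) + 2^(-5) + 2^(-5) + 2^(-6) + 2^(-7)
= 0.125 + 0.03125 + 0.03125 + 0.015625 + 0.0078125
= 0.2109
Since 0.2109 ≤ 1, prefix-free code exists


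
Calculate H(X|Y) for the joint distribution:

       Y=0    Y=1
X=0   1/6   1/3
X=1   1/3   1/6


H(X|Y) = Σ_y p(y) H(X|Y=y)
  p(Y=0) = 1/2, H(X|Y=0) = 0.9183
  p(Y=1) = 1/2, H(X|Y=1) = 0.9183
H(X|Y) = 0.5000×0.9183 + 0.5000×0.9183 = 0.9183 bits


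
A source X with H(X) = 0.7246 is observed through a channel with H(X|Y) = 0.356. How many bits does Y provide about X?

I(X;Y) = H(X) - H(X|Y)
I(X;Y) = 0.7246 - 0.356 = 0.3686 bits


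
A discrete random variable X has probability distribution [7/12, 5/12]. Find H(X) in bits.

H(X) = -Σ p(x) log₂ p(x)
  -7/12 × log₂(7/12) = 0.4536
  -5/12 × log₂(5/12) = 0.5263
H(X) = 0.9799 bits


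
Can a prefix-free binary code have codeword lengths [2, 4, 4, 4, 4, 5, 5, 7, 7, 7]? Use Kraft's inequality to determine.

Kraft inequality: Σ 2^(-l_i) ≤ 1 for prefix-free code
Calculating: 2^(-2) + 2^(-4) + 2^(-4) + 2^(-4) + 2^(-4) + 2^(-5) + 2^(-5) + 2^(-7) + 2^(-7) + 2^(-7)
= 0.25 + 0.0625 + 0.0625 + 0.0625 + 0.0625 + 0.03125 + 0.03125 + 0.0078125 + 0.0078125 + 0.0078125
= 0.5859
Since 0.5859 ≤ 1, prefix-free code exists


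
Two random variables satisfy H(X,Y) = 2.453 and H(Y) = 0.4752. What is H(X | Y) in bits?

Chain rule: H(X,Y) = H(X|Y) + H(Y)
H(X|Y) = H(X,Y) - H(Y) = 2.453 - 0.4752 = 1.9778 bits


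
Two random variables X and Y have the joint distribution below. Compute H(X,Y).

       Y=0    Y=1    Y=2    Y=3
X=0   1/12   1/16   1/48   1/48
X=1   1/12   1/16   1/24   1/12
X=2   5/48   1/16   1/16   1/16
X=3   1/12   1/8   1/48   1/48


H(X,Y) = -Σ p(x,y) log₂ p(x,y)
  p(0,0)=1/12: -0.0833 × log₂(0.0833) = 0.2987
  p(0,1)=1/16: -0.0625 × log₂(0.0625) = 0.2500
  p(0,2)=1/48: -0.0208 × log₂(0.0208) = 0.1164
  p(0,3)=1/48: -0.0208 × log₂(0.0208) = 0.1164
  p(1,0)=1/12: -0.0833 × log₂(0.0833) = 0.2987
  p(1,1)=1/16: -0.0625 × log₂(0.0625) = 0.2500
  p(1,2)=1/24: -0.0417 × log₂(0.0417) = 0.1910
  p(1,3)=1/12: -0.0833 × log₂(0.0833) = 0.2987
  p(2,0)=5/48: -0.1042 × log₂(0.1042) = 0.3399
  p(2,1)=1/16: -0.0625 × log₂(0.0625) = 0.2500
  p(2,2)=1/16: -0.0625 × log₂(0.0625) = 0.2500
  p(2,3)=1/16: -0.0625 × log₂(0.0625) = 0.2500
  p(3,0)=1/12: -0.0833 × log₂(0.0833) = 0.2987
  p(3,1)=1/8: -0.1250 × log₂(0.1250) = 0.3750
  p(3,2)=1/48: -0.0208 × log₂(0.0208) = 0.1164
  p(3,3)=1/48: -0.0208 × log₂(0.0208) = 0.1164
H(X,Y) = 3.8163 bits


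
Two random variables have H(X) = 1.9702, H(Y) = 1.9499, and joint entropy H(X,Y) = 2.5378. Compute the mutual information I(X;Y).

I(X;Y) = H(X) + H(Y) - H(X,Y)
I(X;Y) = 1.9702 + 1.9499 - 2.5378 = 1.3823 bits


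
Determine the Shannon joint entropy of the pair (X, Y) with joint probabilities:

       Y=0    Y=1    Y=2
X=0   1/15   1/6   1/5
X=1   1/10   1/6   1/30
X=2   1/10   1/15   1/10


H(X,Y) = -Σ p(x,y) log₂ p(x,y)
  p(0,0)=1/15: -0.0667 × log₂(0.0667) = 0.2605
  p(0,1)=1/6: -0.1667 × log₂(0.1667) = 0.4308
  p(0,2)=1/5: -0.2000 × log₂(0.2000) = 0.4644
  p(1,0)=1/10: -0.1000 × log₂(0.1000) = 0.3322
  p(1,1)=1/6: -0.1667 × log₂(0.1667) = 0.4308
  p(1,2)=1/30: -0.0333 × log₂(0.0333) = 0.1636
  p(2,0)=1/10: -0.1000 × log₂(0.1000) = 0.3322
  p(2,1)=1/15: -0.0667 × log₂(0.0667) = 0.2605
  p(2,2)=1/10: -0.1000 × log₂(0.1000) = 0.3322
H(X,Y) = 3.0071 bits


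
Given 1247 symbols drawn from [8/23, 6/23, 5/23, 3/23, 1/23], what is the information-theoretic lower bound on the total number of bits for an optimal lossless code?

Entropy H = 2.0942 bits/symbol
Minimum bits = H × n = 2.0942 × 1247
= 2611.52 bits


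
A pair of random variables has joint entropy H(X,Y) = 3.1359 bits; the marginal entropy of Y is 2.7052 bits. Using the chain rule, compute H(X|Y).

Chain rule: H(X,Y) = H(X|Y) + H(Y)
H(X|Y) = H(X,Y) - H(Y) = 3.1359 - 2.7052 = 0.4307 bits


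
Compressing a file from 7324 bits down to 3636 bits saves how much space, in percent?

Space savings = (1 - Compressed/Original) × 100%
= (1 - 3636/7324) × 100%
= 50.35%


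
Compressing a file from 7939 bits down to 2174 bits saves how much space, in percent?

Space savings = (1 - Compressed/Original) × 100%
= (1 - 2174/7939) × 100%
= 72.62%


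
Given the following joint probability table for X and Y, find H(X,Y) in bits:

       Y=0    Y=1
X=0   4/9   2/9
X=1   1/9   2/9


H(X,Y) = -Σ p(x,y) log₂ p(x,y)
  p(0,0)=4/9: -0.4444 × log₂(0.4444) = 0.5200
  p(0,1)=2/9: -0.2222 × log₂(0.2222) = 0.4822
  p(1,0)=1/9: -0.1111 × log₂(0.1111) = 0.3522
  p(1,1)=2/9: -0.2222 × log₂(0.2222) = 0.4822
H(X,Y) = 1.8366 bits


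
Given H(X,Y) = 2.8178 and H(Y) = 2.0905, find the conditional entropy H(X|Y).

Chain rule: H(X,Y) = H(X|Y) + H(Y)
H(X|Y) = H(X,Y) - H(Y) = 2.8178 - 2.0905 = 0.7273 bits


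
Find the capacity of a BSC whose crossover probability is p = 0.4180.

For BSC with error probability p:
C = 1 - H(p) where H(p) is binary entropy
H(0.4180) = -0.4180 × log₂(0.4180) - 0.5820 × log₂(0.5820)
H(p) = 0.9805
C = 1 - 0.9805 = 0.0195 bits/use


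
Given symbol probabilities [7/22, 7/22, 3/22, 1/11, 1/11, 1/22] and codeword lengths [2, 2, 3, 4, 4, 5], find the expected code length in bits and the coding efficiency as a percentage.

Average length L = Σ p_i × l_i = 2.6364 bits
Entropy H = 2.2750 bits
Efficiency η = H/L × 100% = 86.29%


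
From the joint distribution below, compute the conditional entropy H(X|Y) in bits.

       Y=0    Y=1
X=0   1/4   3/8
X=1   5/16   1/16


H(X|Y) = Σ_y p(y) H(X|Y=y)
  p(Y=0) = 9/16, H(X|Y=0) = 0.9911
  p(Y=1) = 7/16, H(X|Y=1) = 0.5917
H(X|Y) = 0.5625×0.9911 + 0.4375×0.5917 = 0.8163 bits


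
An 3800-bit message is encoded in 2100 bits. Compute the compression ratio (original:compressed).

Compression ratio = Original / Compressed
= 3800 / 2100 = 1.81:1


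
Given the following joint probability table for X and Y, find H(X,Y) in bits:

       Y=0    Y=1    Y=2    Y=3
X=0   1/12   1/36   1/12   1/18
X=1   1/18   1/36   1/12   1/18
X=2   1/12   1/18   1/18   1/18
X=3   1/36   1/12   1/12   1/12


H(X,Y) = -Σ p(x,y) log₂ p(x,y)
  p(0,0)=1/12: -0.0833 × log₂(0.0833) = 0.2987
  p(0,1)=1/36: -0.0278 × log₂(0.0278) = 0.1436
  p(0,2)=1/12: -0.0833 × log₂(0.0833) = 0.2987
  p(0,3)=1/18: -0.0556 × log₂(0.0556) = 0.2317
  p(1,0)=1/18: -0.0556 × log₂(0.0556) = 0.2317
  p(1,1)=1/36: -0.0278 × log₂(0.0278) = 0.1436
  p(1,2)=1/12: -0.0833 × log₂(0.0833) = 0.2987
  p(1,3)=1/18: -0.0556 × log₂(0.0556) = 0.2317
  p(2,0)=1/12: -0.0833 × log₂(0.0833) = 0.2987
  p(2,1)=1/18: -0.0556 × log₂(0.0556) = 0.2317
  p(2,2)=1/18: -0.0556 × log₂(0.0556) = 0.2317
  p(2,3)=1/18: -0.0556 × log₂(0.0556) = 0.2317
  p(3,0)=1/36: -0.0278 × log₂(0.0278) = 0.1436
  p(3,1)=1/12: -0.0833 × log₂(0.0833) = 0.2987
  p(3,2)=1/12: -0.0833 × log₂(0.0833) = 0.2987
  p(3,3)=1/12: -0.0833 × log₂(0.0833) = 0.2987
H(X,Y) = 3.9120 bits


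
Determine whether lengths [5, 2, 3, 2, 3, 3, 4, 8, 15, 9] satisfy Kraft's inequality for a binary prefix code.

Kraft inequality: Σ 2^(-l_i) ≤ 1 for prefix-free code
Calculating: 2^(-5) + 2^(-2) + 2^(-3) + 2^(-2) + 2^(-3) + 2^(-3) + 2^(-4) + 2^(-8) + 2^(-15) + 2^(-9)
= 0.03125 + 0.25 + 0.125 + 0.25 + 0.125 + 0.125 + 0.0625 + 0.00390625 + 3.0517578125e-05 + 0.001953125
= 0.9746
Since 0.9746 ≤ 1, prefix-free code exists


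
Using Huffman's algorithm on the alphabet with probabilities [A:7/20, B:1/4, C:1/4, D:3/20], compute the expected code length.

Huffman tree construction:
Combine smallest probabilities repeatedly
Resulting codes:
  A: 11 (length 2)
  B: 01 (length 2)
  C: 10 (length 2)
  D: 00 (length 2)
Average length = Σ p(s) × length(s) = 2.0000 bits


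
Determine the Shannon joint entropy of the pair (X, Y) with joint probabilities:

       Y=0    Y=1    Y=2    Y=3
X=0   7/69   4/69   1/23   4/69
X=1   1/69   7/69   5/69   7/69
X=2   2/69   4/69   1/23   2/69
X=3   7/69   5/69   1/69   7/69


H(X,Y) = -Σ p(x,y) log₂ p(x,y)
  p(0,0)=7/69: -0.1014 × log₂(0.1014) = 0.3349
  p(0,1)=4/69: -0.0580 × log₂(0.0580) = 0.2382
  p(0,2)=1/23: -0.0435 × log₂(0.0435) = 0.1967
  p(0,3)=4/69: -0.0580 × log₂(0.0580) = 0.2382
  p(1,0)=1/69: -0.0145 × log₂(0.0145) = 0.0885
  p(1,1)=7/69: -0.1014 × log₂(0.1014) = 0.3349
  p(1,2)=5/69: -0.0725 × log₂(0.0725) = 0.2744
  p(1,3)=7/69: -0.1014 × log₂(0.1014) = 0.3349
  p(2,0)=2/69: -0.0290 × log₂(0.0290) = 0.1481
  p(2,1)=4/69: -0.0580 × log₂(0.0580) = 0.2382
  p(2,2)=1/23: -0.0435 × log₂(0.0435) = 0.1967
  p(2,3)=2/69: -0.0290 × log₂(0.0290) = 0.1481
  p(3,0)=7/69: -0.1014 × log₂(0.1014) = 0.3349
  p(3,1)=5/69: -0.0725 × log₂(0.0725) = 0.2744
  p(3,2)=1/69: -0.0145 × log₂(0.0145) = 0.0885
  p(3,3)=7/69: -0.1014 × log₂(0.1014) = 0.3349
H(X,Y) = 3.8044 bits


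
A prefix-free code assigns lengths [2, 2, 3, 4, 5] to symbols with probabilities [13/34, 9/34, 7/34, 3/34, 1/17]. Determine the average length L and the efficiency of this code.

Average length L = Σ p_i × l_i = 2.5588 bits
Entropy H = 2.0568 bits
Efficiency η = H/L × 100% = 80.38%


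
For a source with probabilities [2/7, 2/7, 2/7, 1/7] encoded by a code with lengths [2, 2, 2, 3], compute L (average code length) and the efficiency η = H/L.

Average length L = Σ p_i × l_i = 2.1429 bits
Entropy H = 1.9502 bits
Efficiency η = H/L × 100% = 91.01%


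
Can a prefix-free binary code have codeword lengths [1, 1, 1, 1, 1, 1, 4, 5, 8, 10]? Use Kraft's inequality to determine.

Kraft inequality: Σ 2^(-l_i) ≤ 1 for prefix-free code
Calculating: 2^(-1) + 2^(-1) + 2^(-1) + 2^(-1) + 2^(-1) + 2^(-1) + 2^(-4) + 2^(-5) + 2^(-8) + 2^(-10)
= 0.5 + 0.5 + 0.5 + 0.5 + 0.5 + 0.5 + 0.0625 + 0.03125 + 0.00390625 + 0.0009765625
= 3.0986
Since 3.0986 > 1, prefix-free code does not exist


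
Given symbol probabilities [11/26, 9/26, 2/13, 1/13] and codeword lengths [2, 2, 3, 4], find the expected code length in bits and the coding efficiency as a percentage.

Average length L = Σ p_i × l_i = 2.3077 bits
Entropy H = 1.7549 bits
Efficiency η = H/L × 100% = 76.05%


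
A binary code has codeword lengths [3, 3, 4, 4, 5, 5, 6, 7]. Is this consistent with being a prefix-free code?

Kraft inequality: Σ 2^(-l_i) ≤ 1 for prefix-free code
Calculating: 2^(-3) + 2^(-3) + 2^(-4) + 2^(-4) + 2^(-5) + 2^(-5) + 2^(-6) + 2^(-7)
= 0.125 + 0.125 + 0.0625 + 0.0625 + 0.03125 + 0.03125 + 0.015625 + 0.0078125
= 0.4609
Since 0.4609 ≤ 1, prefix-free code exists


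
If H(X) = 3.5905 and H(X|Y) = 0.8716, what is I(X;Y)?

I(X;Y) = H(X) - H(X|Y)
I(X;Y) = 3.5905 - 0.8716 = 2.7189 bits


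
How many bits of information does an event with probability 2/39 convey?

Information content I(x) = -log₂(p(x))
I = -log₂(2/39) = -log₂(0.0513)
I = 4.2854 bits


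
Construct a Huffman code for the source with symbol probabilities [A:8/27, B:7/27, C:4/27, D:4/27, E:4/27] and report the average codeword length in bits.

Huffman tree construction:
Combine smallest probabilities repeatedly
Resulting codes:
  A: 10 (length 2)
  B: 01 (length 2)
  C: 110 (length 3)
  D: 111 (length 3)
  E: 00 (length 2)
Average length = Σ p(s) × length(s) = 2.2963 bits


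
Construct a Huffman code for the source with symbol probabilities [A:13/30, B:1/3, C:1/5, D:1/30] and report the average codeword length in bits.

Huffman tree construction:
Combine smallest probabilities repeatedly
Resulting codes:
  A: 0 (length 1)
  B: 11 (length 2)
  C: 101 (length 3)
  D: 100 (length 3)
Average length = Σ p(s) × length(s) = 1.8000 bits


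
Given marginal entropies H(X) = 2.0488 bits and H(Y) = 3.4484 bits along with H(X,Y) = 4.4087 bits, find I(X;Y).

I(X;Y) = H(X) + H(Y) - H(X,Y)
I(X;Y) = 2.0488 + 3.4484 - 4.4087 = 1.0885 bits


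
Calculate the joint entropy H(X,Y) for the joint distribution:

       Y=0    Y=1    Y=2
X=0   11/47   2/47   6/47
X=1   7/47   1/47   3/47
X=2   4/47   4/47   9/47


H(X,Y) = -Σ p(x,y) log₂ p(x,y)
  p(0,0)=11/47: -0.2340 × log₂(0.2340) = 0.4904
  p(0,1)=2/47: -0.0426 × log₂(0.0426) = 0.1938
  p(0,2)=6/47: -0.1277 × log₂(0.1277) = 0.3791
  p(1,0)=7/47: -0.1489 × log₂(0.1489) = 0.4092
  p(1,1)=1/47: -0.0213 × log₂(0.0213) = 0.1182
  p(1,2)=3/47: -0.0638 × log₂(0.0638) = 0.2534
  p(2,0)=4/47: -0.0851 × log₂(0.0851) = 0.3025
  p(2,1)=4/47: -0.0851 × log₂(0.0851) = 0.3025
  p(2,2)=9/47: -0.1915 × log₂(0.1915) = 0.4566
H(X,Y) = 2.9057 bits


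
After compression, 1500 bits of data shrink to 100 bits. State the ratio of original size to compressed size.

Compression ratio = Original / Compressed
= 1500 / 100 = 15.00:1


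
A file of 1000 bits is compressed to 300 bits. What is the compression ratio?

Compression ratio = Original / Compressed
= 1000 / 300 = 3.33:1


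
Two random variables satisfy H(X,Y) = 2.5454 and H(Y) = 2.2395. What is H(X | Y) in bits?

Chain rule: H(X,Y) = H(X|Y) + H(Y)
H(X|Y) = H(X,Y) - H(Y) = 2.5454 - 2.2395 = 0.3059 bits


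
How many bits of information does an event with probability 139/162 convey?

Information content I(x) = -log₂(p(x))
I = -log₂(139/162) = -log₂(0.8580)
I = 0.2209 bits


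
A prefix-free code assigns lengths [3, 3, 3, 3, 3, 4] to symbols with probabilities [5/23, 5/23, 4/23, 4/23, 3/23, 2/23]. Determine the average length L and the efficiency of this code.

Average length L = Σ p_i × l_i = 3.0870 bits
Entropy H = 2.5247 bits
Efficiency η = H/L × 100% = 81.79%


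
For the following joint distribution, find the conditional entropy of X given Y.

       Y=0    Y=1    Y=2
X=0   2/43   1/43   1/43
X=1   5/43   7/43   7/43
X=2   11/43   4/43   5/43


H(X|Y) = Σ_y p(y) H(X|Y=y)
  p(Y=0) = 18/43, H(X|Y=0) = 1.2997
  p(Y=1) = 12/43, H(X|Y=1) = 1.2807
  p(Y=2) = 13/43, H(X|Y=2) = 1.2957
H(X|Y) = 0.4186×1.2997 + 0.2791×1.2807 + 0.3023×1.2957 = 1.2932 bits


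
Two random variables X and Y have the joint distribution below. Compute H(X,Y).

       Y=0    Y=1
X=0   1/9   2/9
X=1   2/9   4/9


H(X,Y) = -Σ p(x,y) log₂ p(x,y)
  p(0,0)=1/9: -0.1111 × log₂(0.1111) = 0.3522
  p(0,1)=2/9: -0.2222 × log₂(0.2222) = 0.4822
  p(1,0)=2/9: -0.2222 × log₂(0.2222) = 0.4822
  p(1,1)=4/9: -0.4444 × log₂(0.4444) = 0.5200
H(X,Y) = 1.8366 bits


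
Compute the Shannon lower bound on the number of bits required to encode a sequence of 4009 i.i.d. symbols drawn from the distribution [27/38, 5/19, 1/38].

Entropy H = 0.9953 bits/symbol
Minimum bits = H × n = 0.9953 × 4009
= 3990.01 bits


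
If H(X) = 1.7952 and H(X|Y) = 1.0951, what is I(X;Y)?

I(X;Y) = H(X) - H(X|Y)
I(X;Y) = 1.7952 - 1.0951 = 0.7001 bits


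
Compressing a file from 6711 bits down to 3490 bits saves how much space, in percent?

Space savings = (1 - Compressed/Original) × 100%
= (1 - 3490/6711) × 100%
= 48.00%


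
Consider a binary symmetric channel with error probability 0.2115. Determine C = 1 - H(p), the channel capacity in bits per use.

For BSC with error probability p:
C = 1 - H(p) where H(p) is binary entropy
H(0.2115) = -0.2115 × log₂(0.2115) - 0.7885 × log₂(0.7885)
H(p) = 0.7443
C = 1 - 0.7443 = 0.2557 bits/use


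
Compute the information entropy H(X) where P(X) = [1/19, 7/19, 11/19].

H(X) = -Σ p(x) log₂ p(x)
  -1/19 × log₂(1/19) = 0.2236
  -7/19 × log₂(7/19) = 0.5307
  -11/19 × log₂(11/19) = 0.4565
H(X) = 1.2108 bits


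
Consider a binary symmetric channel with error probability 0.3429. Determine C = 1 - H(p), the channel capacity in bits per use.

For BSC with error probability p:
C = 1 - H(p) where H(p) is binary entropy
H(0.3429) = -0.3429 × log₂(0.3429) - 0.6571 × log₂(0.6571)
H(p) = 0.9276
C = 1 - 0.9276 = 0.0724 bits/use


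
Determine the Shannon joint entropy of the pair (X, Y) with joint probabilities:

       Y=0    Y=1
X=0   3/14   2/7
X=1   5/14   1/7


H(X,Y) = -Σ p(x,y) log₂ p(x,y)
  p(0,0)=3/14: -0.2143 × log₂(0.2143) = 0.4762
  p(0,1)=2/7: -0.2857 × log₂(0.2857) = 0.5164
  p(1,0)=5/14: -0.3571 × log₂(0.3571) = 0.5305
  p(1,1)=1/7: -0.1429 × log₂(0.1429) = 0.4011
H(X,Y) = 1.9242 bits


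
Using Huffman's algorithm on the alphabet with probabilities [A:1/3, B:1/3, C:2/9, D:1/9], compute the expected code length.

Huffman tree construction:
Combine smallest probabilities repeatedly
Resulting codes:
  A: 10 (length 2)
  B: 11 (length 2)
  C: 01 (length 2)
  D: 00 (length 2)
Average length = Σ p(s) × length(s) = 2.0000 bits


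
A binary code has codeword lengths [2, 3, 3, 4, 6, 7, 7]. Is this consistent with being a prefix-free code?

Kraft inequality: Σ 2^(-l_i) ≤ 1 for prefix-free code
Calculating: 2^(-2) + 2^(-3) + 2^(-3) + 2^(-4) + 2^(-6) + 2^(-7) + 2^(-7)
= 0.25 + 0.125 + 0.125 + 0.0625 + 0.015625 + 0.0078125 + 0.0078125
= 0.5938
Since 0.5938 ≤ 1, prefix-free code exists


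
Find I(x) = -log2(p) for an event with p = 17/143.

Information content I(x) = -log₂(p(x))
I = -log₂(17/143) = -log₂(0.1189)
I = 3.0724 bits


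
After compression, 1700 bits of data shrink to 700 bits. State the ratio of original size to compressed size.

Compression ratio = Original / Compressed
= 1700 / 700 = 2.43:1


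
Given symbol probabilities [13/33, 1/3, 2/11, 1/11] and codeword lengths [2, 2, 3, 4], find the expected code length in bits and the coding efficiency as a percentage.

Average length L = Σ p_i × l_i = 2.3636 bits
Entropy H = 1.8194 bits
Efficiency η = H/L × 100% = 76.98%


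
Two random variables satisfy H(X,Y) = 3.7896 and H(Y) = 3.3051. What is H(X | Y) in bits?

Chain rule: H(X,Y) = H(X|Y) + H(Y)
H(X|Y) = H(X,Y) - H(Y) = 3.7896 - 3.3051 = 0.4845 bits


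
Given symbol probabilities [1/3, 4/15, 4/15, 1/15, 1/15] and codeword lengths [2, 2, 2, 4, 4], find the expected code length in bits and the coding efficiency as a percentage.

Average length L = Σ p_i × l_i = 2.2667 bits
Entropy H = 2.0662 bits
Efficiency η = H/L × 100% = 91.16%


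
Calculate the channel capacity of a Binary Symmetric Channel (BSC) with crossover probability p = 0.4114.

For BSC with error probability p:
C = 1 - H(p) where H(p) is binary entropy
H(0.4114) = -0.4114 × log₂(0.4114) - 0.5886 × log₂(0.5886)
H(p) = 0.9772
C = 1 - 0.9772 = 0.0228 bits/use


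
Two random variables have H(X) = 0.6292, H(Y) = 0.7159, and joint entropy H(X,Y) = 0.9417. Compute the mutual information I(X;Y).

I(X;Y) = H(X) + H(Y) - H(X,Y)
I(X;Y) = 0.6292 + 0.7159 - 0.9417 = 0.4034 bits


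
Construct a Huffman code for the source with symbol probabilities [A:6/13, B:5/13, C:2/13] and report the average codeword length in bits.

Huffman tree construction:
Combine smallest probabilities repeatedly
Resulting codes:
  A: 0 (length 1)
  B: 11 (length 2)
  C: 10 (length 2)
Average length = Σ p(s) × length(s) = 1.5385 bits


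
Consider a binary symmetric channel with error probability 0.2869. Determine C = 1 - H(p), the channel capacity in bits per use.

For BSC with error probability p:
C = 1 - H(p) where H(p) is binary entropy
H(0.2869) = -0.2869 × log₂(0.2869) - 0.7131 × log₂(0.7131)
H(p) = 0.8647
C = 1 - 0.8647 = 0.1353 bits/use


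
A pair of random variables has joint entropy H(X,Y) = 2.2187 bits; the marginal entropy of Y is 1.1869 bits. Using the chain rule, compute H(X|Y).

Chain rule: H(X,Y) = H(X|Y) + H(Y)
H(X|Y) = H(X,Y) - H(Y) = 2.2187 - 1.1869 = 1.0318 bits


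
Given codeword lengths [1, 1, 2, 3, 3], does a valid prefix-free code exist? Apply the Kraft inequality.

Kraft inequality: Σ 2^(-l_i) ≤ 1 for prefix-free code
Calculating: 2^(-1) + 2^(-1) + 2^(-2) + 2^(-3) + 2^(-3)
= 0.5 + 0.5 + 0.25 + 0.125 + 0.125
= 1.5000
Since 1.5000 > 1, prefix-free code does not exist


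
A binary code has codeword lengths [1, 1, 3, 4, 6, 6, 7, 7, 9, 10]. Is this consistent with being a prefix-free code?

Kraft inequality: Σ 2^(-l_i) ≤ 1 for prefix-free code
Calculating: 2^(-1) + 2^(-1) + 2^(-3) + 2^(-4) + 2^(-6) + 2^(-6) + 2^(-7) + 2^(-7) + 2^(-9) + 2^(-10)
= 0.5 + 0.5 + 0.125 + 0.0625 + 0.015625 + 0.015625 + 0.0078125 + 0.0078125 + 0.001953125 + 0.0009765625
= 1.2373
Since 1.2373 > 1, prefix-free code does not exist


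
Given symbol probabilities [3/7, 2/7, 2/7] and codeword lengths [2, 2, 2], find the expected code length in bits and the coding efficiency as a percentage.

Average length L = Σ p_i × l_i = 2.0000 bits
Entropy H = 1.5567 bits
Efficiency η = H/L × 100% = 77.83%


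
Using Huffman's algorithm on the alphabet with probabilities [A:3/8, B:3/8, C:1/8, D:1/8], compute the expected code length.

Huffman tree construction:
Combine smallest probabilities repeatedly
Resulting codes:
  A: 11 (length 2)
  B: 0 (length 1)
  C: 100 (length 3)
  D: 101 (length 3)
Average length = Σ p(s) × length(s) = 1.8750 bits


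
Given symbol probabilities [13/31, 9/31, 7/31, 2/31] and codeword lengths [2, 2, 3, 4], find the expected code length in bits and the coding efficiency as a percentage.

Average length L = Σ p_i × l_i = 2.3548 bits
Entropy H = 1.7837 bits
Efficiency η = H/L × 100% = 75.74%


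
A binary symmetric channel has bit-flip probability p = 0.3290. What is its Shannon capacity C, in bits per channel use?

For BSC with error probability p:
C = 1 - H(p) where H(p) is binary entropy
H(0.3290) = -0.3290 × log₂(0.3290) - 0.6710 × log₂(0.6710)
H(p) = 0.9139
C = 1 - 0.9139 = 0.0861 bits/use


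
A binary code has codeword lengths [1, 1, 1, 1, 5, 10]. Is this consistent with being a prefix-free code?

Kraft inequality: Σ 2^(-l_i) ≤ 1 for prefix-free code
Calculating: 2^(-1) + 2^(-1) + 2^(-1) + 2^(-1) + 2^(-5) + 2^(-10)
= 0.5 + 0.5 + 0.5 + 0.5 + 0.03125 + 0.0009765625
= 2.0322
Since 2.0322 > 1, prefix-free code does not exist


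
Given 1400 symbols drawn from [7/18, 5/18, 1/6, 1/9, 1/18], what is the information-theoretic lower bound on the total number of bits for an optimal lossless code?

Entropy H = 2.0579 bits/symbol
Minimum bits = H × n = 2.0579 × 1400
= 2881.09 bits


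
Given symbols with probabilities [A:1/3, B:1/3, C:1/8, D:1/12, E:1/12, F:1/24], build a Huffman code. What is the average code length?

Huffman tree construction:
Combine smallest probabilities repeatedly
Resulting codes:
  A: 10 (length 2)
  B: 11 (length 2)
  C: 011 (length 3)
  D: 001 (length 3)
  E: 010 (length 3)
  F: 000 (length 3)
Average length = Σ p(s) × length(s) = 2.3333 bits


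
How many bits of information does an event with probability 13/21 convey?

Information content I(x) = -log₂(p(x))
I = -log₂(13/21) = -log₂(0.6190)
I = 0.6919 bits


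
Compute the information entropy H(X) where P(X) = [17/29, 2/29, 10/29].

H(X) = -Σ p(x) log₂ p(x)
  -17/29 × log₂(17/29) = 0.4517
  -2/29 × log₂(2/29) = 0.2661
  -10/29 × log₂(10/29) = 0.5297
H(X) = 1.2474 bits


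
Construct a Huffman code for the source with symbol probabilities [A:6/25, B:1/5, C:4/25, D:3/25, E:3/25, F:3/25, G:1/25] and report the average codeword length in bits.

Huffman tree construction:
Combine smallest probabilities repeatedly
Resulting codes:
  A: 01 (length 2)
  B: 00 (length 2)
  C: 110 (length 3)
  D: 1111 (length 4)
  E: 100 (length 3)
  F: 101 (length 3)
  G: 1110 (length 4)
Average length = Σ p(s) × length(s) = 2.7200 bits


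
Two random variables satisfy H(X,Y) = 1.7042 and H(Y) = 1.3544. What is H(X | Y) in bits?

Chain rule: H(X,Y) = H(X|Y) + H(Y)
H(X|Y) = H(X,Y) - H(Y) = 1.7042 - 1.3544 = 0.3498 bits


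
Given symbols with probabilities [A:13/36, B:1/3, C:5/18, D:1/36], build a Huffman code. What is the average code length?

Huffman tree construction:
Combine smallest probabilities repeatedly
Resulting codes:
  A: 0 (length 1)
  B: 11 (length 2)
  C: 101 (length 3)
  D: 100 (length 3)
Average length = Σ p(s) × length(s) = 1.9444 bits


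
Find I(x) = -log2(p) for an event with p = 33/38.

Information content I(x) = -log₂(p(x))
I = -log₂(33/38) = -log₂(0.8684)
I = 0.2035 bits


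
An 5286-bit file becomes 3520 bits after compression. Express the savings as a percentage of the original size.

Space savings = (1 - Compressed/Original) × 100%
= (1 - 3520/5286) × 100%
= 33.41%


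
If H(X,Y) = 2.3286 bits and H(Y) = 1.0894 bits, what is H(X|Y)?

Chain rule: H(X,Y) = H(X|Y) + H(Y)
H(X|Y) = H(X,Y) - H(Y) = 2.3286 - 1.0894 = 1.2392 bits


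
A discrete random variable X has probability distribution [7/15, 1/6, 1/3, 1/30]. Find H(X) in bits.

H(X) = -Σ p(x) log₂ p(x)
  -7/15 × log₂(7/15) = 0.5131
  -1/6 × log₂(1/6) = 0.4308
  -1/3 × log₂(1/3) = 0.5283
  -1/30 × log₂(1/30) = 0.1636
H(X) = 1.6358 bits


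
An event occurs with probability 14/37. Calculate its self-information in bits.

Information content I(x) = -log₂(p(x))
I = -log₂(14/37) = -log₂(0.3784)
I = 1.4021 bits


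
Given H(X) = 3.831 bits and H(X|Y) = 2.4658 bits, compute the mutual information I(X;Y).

I(X;Y) = H(X) - H(X|Y)
I(X;Y) = 3.831 - 2.4658 = 1.3652 bits


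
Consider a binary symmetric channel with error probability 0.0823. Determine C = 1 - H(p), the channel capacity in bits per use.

For BSC with error probability p:
C = 1 - H(p) where H(p) is binary entropy
H(0.0823) = -0.0823 × log₂(0.0823) - 0.9177 × log₂(0.9177)
H(p) = 0.4102
C = 1 - 0.4102 = 0.5898 bits/use


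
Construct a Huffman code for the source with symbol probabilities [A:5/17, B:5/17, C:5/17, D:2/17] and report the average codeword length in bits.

Huffman tree construction:
Combine smallest probabilities repeatedly
Resulting codes:
  A: 01 (length 2)
  B: 10 (length 2)
  C: 11 (length 2)
  D: 00 (length 2)
Average length = Σ p(s) × length(s) = 2.0000 bits


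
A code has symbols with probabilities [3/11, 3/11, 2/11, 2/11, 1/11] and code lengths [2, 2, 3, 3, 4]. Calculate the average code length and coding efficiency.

Average length L = Σ p_i × l_i = 2.5455 bits
Entropy H = 2.2313 bits
Efficiency η = H/L × 100% = 87.66%


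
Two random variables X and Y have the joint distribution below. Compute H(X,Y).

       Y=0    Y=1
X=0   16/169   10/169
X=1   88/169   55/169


H(X,Y) = -Σ p(x,y) log₂ p(x,y)
  p(0,0)=16/169: -0.0947 × log₂(0.0947) = 0.3220
  p(0,1)=10/169: -0.0592 × log₂(0.0592) = 0.2414
  p(1,0)=88/169: -0.5207 × log₂(0.5207) = 0.4902
  p(1,1)=55/169: -0.3254 × log₂(0.3254) = 0.5271
H(X,Y) = 1.5806 bits


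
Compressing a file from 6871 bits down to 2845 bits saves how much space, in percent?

Space savings = (1 - Compressed/Original) × 100%
= (1 - 2845/6871) × 100%
= 58.59%


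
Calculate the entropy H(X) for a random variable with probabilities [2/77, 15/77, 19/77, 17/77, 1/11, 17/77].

H(X) = -Σ p(x) log₂ p(x)
  -2/77 × log₂(2/77) = 0.1368
  -15/77 × log₂(15/77) = 0.4597
  -19/77 × log₂(19/77) = 0.4982
  -17/77 × log₂(17/77) = 0.4811
  -1/11 × log₂(1/11) = 0.3145
  -17/77 × log₂(17/77) = 0.4811
H(X) = 2.3715 bits


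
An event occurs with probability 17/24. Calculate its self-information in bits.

Information content I(x) = -log₂(p(x))
I = -log₂(17/24) = -log₂(0.7083)
I = 0.4975 bits


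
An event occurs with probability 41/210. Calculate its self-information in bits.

Information content I(x) = -log₂(p(x))
I = -log₂(41/210) = -log₂(0.1952)
I = 2.3567 bits


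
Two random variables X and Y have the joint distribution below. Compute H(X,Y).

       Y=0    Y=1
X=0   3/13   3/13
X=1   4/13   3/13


H(X,Y) = -Σ p(x,y) log₂ p(x,y)
  p(0,0)=3/13: -0.2308 × log₂(0.2308) = 0.4882
  p(0,1)=3/13: -0.2308 × log₂(0.2308) = 0.4882
  p(1,0)=4/13: -0.3077 × log₂(0.3077) = 0.5232
  p(1,1)=3/13: -0.2308 × log₂(0.2308) = 0.4882
H(X,Y) = 1.9878 bits


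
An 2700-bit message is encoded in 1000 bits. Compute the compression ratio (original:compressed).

Compression ratio = Original / Compressed
= 2700 / 1000 = 2.70:1


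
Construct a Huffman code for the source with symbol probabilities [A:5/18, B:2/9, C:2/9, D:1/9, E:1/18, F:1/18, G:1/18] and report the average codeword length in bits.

Huffman tree construction:
Combine smallest probabilities repeatedly
Resulting codes:
  A: 10 (length 2)
  B: 00 (length 2)
  C: 01 (length 2)
  D: 1111 (length 4)
  E: 1100 (length 4)
  F: 1101 (length 4)
  G: 1110 (length 4)
Average length = Σ p(s) × length(s) = 2.5556 bits


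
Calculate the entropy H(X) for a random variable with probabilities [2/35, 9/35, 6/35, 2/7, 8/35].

H(X) = -Σ p(x) log₂ p(x)
  -2/35 × log₂(2/35) = 0.2360
  -9/35 × log₂(9/35) = 0.5038
  -6/35 × log₂(6/35) = 0.4362
  -2/7 × log₂(2/7) = 0.5164
  -8/35 × log₂(8/35) = 0.4867
H(X) = 2.1790 bits


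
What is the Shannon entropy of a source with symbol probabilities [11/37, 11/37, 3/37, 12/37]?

H(X) = -Σ p(x) log₂ p(x)
  -11/37 × log₂(11/37) = 0.5203
  -11/37 × log₂(11/37) = 0.5203
  -3/37 × log₂(3/37) = 0.2939
  -12/37 × log₂(12/37) = 0.5269
H(X) = 1.8613 bits


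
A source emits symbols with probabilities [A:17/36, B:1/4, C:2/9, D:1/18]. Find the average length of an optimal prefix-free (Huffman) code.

Huffman tree construction:
Combine smallest probabilities repeatedly
Resulting codes:
  A: 0 (length 1)
  B: 10 (length 2)
  C: 111 (length 3)
  D: 110 (length 3)
Average length = Σ p(s) × length(s) = 1.8056 bits


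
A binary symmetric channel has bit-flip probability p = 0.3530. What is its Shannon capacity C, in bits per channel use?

For BSC with error probability p:
C = 1 - H(p) where H(p) is binary entropy
H(0.3530) = -0.3530 × log₂(0.3530) - 0.6470 × log₂(0.6470)
H(p) = 0.9367
C = 1 - 0.9367 = 0.0633 bits/use


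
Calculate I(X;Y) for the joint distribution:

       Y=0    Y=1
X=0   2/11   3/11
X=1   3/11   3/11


H(X) = 0.9940, H(Y) = 0.9940, H(X,Y) = 1.9808
I(X;Y) = H(X) + H(Y) - H(X,Y) = 0.0072 bits


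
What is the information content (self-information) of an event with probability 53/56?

Information content I(x) = -log₂(p(x))
I = -log₂(53/56) = -log₂(0.9464)
I = 0.0794 bits


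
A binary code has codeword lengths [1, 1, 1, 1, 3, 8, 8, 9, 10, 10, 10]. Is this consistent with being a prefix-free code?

Kraft inequality: Σ 2^(-l_i) ≤ 1 for prefix-free code
Calculating: 2^(-1) + 2^(-1) + 2^(-1) + 2^(-1) + 2^(-3) + 2^(-8) + 2^(-8) + 2^(-9) + 2^(-10) + 2^(-10) + 2^(-10)
= 0.5 + 0.5 + 0.5 + 0.5 + 0.125 + 0.00390625 + 0.00390625 + 0.001953125 + 0.0009765625 + 0.0009765625 + 0.0009765625
= 2.1377
Since 2.1377 > 1, prefix-free code does not exist


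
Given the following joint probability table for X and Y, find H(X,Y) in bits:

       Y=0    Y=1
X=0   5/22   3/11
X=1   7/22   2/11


H(X,Y) = -Σ p(x,y) log₂ p(x,y)
  p(0,0)=5/22: -0.2273 × log₂(0.2273) = 0.4858
  p(0,1)=3/11: -0.2727 × log₂(0.2727) = 0.5112
  p(1,0)=7/22: -0.3182 × log₂(0.3182) = 0.5257
  p(1,1)=2/11: -0.1818 × log₂(0.1818) = 0.4472
H(X,Y) = 1.9698 bits


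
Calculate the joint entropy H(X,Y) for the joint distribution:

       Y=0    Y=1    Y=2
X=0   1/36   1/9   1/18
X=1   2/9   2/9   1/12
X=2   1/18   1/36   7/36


H(X,Y) = -Σ p(x,y) log₂ p(x,y)
  p(0,0)=1/36: -0.0278 × log₂(0.0278) = 0.1436
  p(0,1)=1/9: -0.1111 × log₂(0.1111) = 0.3522
  p(0,2)=1/18: -0.0556 × log₂(0.0556) = 0.2317
  p(1,0)=2/9: -0.2222 × log₂(0.2222) = 0.4822
  p(1,1)=2/9: -0.2222 × log₂(0.2222) = 0.4822
  p(1,2)=1/12: -0.0833 × log₂(0.0833) = 0.2987
  p(2,0)=1/18: -0.0556 × log₂(0.0556) = 0.2317
  p(2,1)=1/36: -0.0278 × log₂(0.0278) = 0.1436
  p(2,2)=7/36: -0.1944 × log₂(0.1944) = 0.4594
H(X,Y) = 2.8253 bits


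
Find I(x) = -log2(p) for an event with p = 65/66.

Information content I(x) = -log₂(p(x))
I = -log₂(65/66) = -log₂(0.9848)
I = 0.0220 bits


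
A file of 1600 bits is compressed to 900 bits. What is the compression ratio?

Compression ratio = Original / Compressed
= 1600 / 900 = 1.78:1


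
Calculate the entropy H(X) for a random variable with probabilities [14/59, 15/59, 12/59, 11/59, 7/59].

H(X) = -Σ p(x) log₂ p(x)
  -14/59 × log₂(14/59) = 0.4924
  -15/59 × log₂(15/59) = 0.5023
  -12/59 × log₂(12/59) = 0.4673
  -11/59 × log₂(11/59) = 0.4518
  -7/59 × log₂(7/59) = 0.3649
H(X) = 2.2787 bits


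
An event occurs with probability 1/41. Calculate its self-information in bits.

Information content I(x) = -log₂(p(x))
I = -log₂(1/41) = -log₂(0.0244)
I = 5.3576 bits


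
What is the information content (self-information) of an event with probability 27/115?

Information content I(x) = -log₂(p(x))
I = -log₂(27/115) = -log₂(0.2348)
I = 2.0906 bits


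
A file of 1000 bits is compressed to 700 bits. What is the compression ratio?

Compression ratio = Original / Compressed
= 1000 / 700 = 1.43:1


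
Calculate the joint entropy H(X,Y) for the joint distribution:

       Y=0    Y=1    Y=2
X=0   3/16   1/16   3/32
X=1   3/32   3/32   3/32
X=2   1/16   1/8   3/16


H(X,Y) = -Σ p(x,y) log₂ p(x,y)
  p(0,0)=3/16: -0.1875 × log₂(0.1875) = 0.4528
  p(0,1)=1/16: -0.0625 × log₂(0.0625) = 0.2500
  p(0,2)=3/32: -0.0938 × log₂(0.0938) = 0.3202
  p(1,0)=3/32: -0.0938 × log₂(0.0938) = 0.3202
  p(1,1)=3/32: -0.0938 × log₂(0.0938) = 0.3202
  p(1,2)=3/32: -0.0938 × log₂(0.0938) = 0.3202
  p(2,0)=1/16: -0.0625 × log₂(0.0625) = 0.2500
  p(2,1)=1/8: -0.1250 × log₂(0.1250) = 0.3750
  p(2,2)=3/16: -0.1875 × log₂(0.1875) = 0.4528
H(X,Y) = 3.0613 bits


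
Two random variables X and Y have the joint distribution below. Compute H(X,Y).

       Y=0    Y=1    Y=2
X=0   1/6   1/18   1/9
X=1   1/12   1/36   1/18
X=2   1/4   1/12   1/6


H(X,Y) = -Σ p(x,y) log₂ p(x,y)
  p(0,0)=1/6: -0.1667 × log₂(0.1667) = 0.4308
  p(0,1)=1/18: -0.0556 × log₂(0.0556) = 0.2317
  p(0,2)=1/9: -0.1111 × log₂(0.1111) = 0.3522
  p(1,0)=1/12: -0.0833 × log₂(0.0833) = 0.2987
  p(1,1)=1/36: -0.0278 × log₂(0.0278) = 0.1436
  p(1,2)=1/18: -0.0556 × log₂(0.0556) = 0.2317
  p(2,0)=1/4: -0.2500 × log₂(0.2500) = 0.5000
  p(2,1)=1/12: -0.0833 × log₂(0.0833) = 0.2987
  p(2,2)=1/6: -0.1667 × log₂(0.1667) = 0.4308
H(X,Y) = 2.9183 bits


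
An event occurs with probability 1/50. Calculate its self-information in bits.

Information content I(x) = -log₂(p(x))
I = -log₂(1/50) = -log₂(0.0200)
I = 5.6439 bits


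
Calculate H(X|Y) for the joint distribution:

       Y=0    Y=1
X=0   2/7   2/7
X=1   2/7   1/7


H(X|Y) = Σ_y p(y) H(X|Y=y)
  p(Y=0) = 4/7, H(X|Y=0) = 1.0000
  p(Y=1) = 3/7, H(X|Y=1) = 0.9183
H(X|Y) = 0.5714×1.0000 + 0.4286×0.9183 = 0.9650 bits


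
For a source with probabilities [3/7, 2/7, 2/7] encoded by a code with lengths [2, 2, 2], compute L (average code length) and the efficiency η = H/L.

Average length L = Σ p_i × l_i = 2.0000 bits
Entropy H = 1.5567 bits
Efficiency η = H/L × 100% = 77.83%


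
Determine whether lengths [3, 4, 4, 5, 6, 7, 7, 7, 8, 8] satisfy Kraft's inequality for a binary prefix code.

Kraft inequality: Σ 2^(-l_i) ≤ 1 for prefix-free code
Calculating: 2^(-3) + 2^(-4) + 2^(-4) + 2^(-5) + 2^(-6) + 2^(-7) + 2^(-7) + 2^(-7) + 2^(-8) + 2^(-8)
= 0.125 + 0.0625 + 0.0625 + 0.03125 + 0.015625 + 0.0078125 + 0.0078125 + 0.0078125 + 0.00390625 + 0.00390625
= 0.3281
Since 0.3281 ≤ 1, prefix-free code exists


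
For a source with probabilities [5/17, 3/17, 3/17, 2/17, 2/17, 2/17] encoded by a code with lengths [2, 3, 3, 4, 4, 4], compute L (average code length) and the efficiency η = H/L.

Average length L = Σ p_i × l_i = 3.0588 bits
Entropy H = 2.4922 bits
Efficiency η = H/L × 100% = 81.48%


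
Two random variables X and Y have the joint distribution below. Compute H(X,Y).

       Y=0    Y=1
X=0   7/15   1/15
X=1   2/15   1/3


H(X,Y) = -Σ p(x,y) log₂ p(x,y)
  p(0,0)=7/15: -0.4667 × log₂(0.4667) = 0.5131
  p(0,1)=1/15: -0.0667 × log₂(0.0667) = 0.2605
  p(1,0)=2/15: -0.1333 × log₂(0.1333) = 0.3876
  p(1,1)=1/3: -0.3333 × log₂(0.3333) = 0.5283
H(X,Y) = 1.6895 bits


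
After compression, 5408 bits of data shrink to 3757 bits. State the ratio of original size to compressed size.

Compression ratio = Original / Compressed
= 5408 / 3757 = 1.44:1


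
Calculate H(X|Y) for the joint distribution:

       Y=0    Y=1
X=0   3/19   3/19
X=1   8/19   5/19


H(X|Y) = Σ_y p(y) H(X|Y=y)
  p(Y=0) = 11/19, H(X|Y=0) = 0.8454
  p(Y=1) = 8/19, H(X|Y=1) = 0.9544
H(X|Y) = 0.5789×0.8454 + 0.4211×0.9544 = 0.8913 bits


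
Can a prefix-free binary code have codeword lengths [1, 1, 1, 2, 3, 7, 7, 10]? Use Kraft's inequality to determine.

Kraft inequality: Σ 2^(-l_i) ≤ 1 for prefix-free code
Calculating: 2^(-1) + 2^(-1) + 2^(-1) + 2^(-2) + 2^(-3) + 2^(-7) + 2^(-7) + 2^(-10)
= 0.5 + 0.5 + 0.5 + 0.25 + 0.125 + 0.0078125 + 0.0078125 + 0.0009765625
= 1.8916
Since 1.8916 > 1, prefix-free code does not exist


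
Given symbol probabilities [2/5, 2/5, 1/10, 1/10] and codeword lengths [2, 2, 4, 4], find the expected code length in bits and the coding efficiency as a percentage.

Average length L = Σ p_i × l_i = 2.4000 bits
Entropy H = 1.7219 bits
Efficiency η = H/L × 100% = 71.75%


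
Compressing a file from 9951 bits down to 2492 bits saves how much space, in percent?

Space savings = (1 - Compressed/Original) × 100%
= (1 - 2492/9951) × 100%
= 74.96%


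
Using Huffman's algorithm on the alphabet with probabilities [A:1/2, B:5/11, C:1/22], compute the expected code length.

Huffman tree construction:
Combine smallest probabilities repeatedly
Resulting codes:
  A: 0 (length 1)
  B: 11 (length 2)
  C: 10 (length 2)
Average length = Σ p(s) × length(s) = 1.5000 bits


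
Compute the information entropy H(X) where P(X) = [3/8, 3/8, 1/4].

H(X) = -Σ p(x) log₂ p(x)
  -3/8 × log₂(3/8) = 0.5306
  -3/8 × log₂(3/8) = 0.5306
  -1/4 × log₂(1/4) = 0.5000
H(X) = 1.5613 bits


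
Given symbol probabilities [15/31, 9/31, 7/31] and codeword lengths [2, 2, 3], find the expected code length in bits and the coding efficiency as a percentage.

Average length L = Σ p_i × l_i = 2.2258 bits
Entropy H = 1.5095 bits
Efficiency η = H/L × 100% = 67.82%


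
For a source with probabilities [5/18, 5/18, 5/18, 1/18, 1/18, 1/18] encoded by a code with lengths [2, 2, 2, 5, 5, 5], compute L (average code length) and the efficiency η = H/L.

Average length L = Σ p_i × l_i = 2.5000 bits
Entropy H = 2.2350 bits
Efficiency η = H/L × 100% = 89.40%


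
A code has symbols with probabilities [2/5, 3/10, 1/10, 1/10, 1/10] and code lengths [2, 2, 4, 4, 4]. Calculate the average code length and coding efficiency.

Average length L = Σ p_i × l_i = 2.6000 bits
Entropy H = 2.0464 bits
Efficiency η = H/L × 100% = 78.71%


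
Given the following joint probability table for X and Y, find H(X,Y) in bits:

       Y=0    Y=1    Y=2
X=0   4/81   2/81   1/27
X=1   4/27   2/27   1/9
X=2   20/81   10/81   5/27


H(X,Y) = -Σ p(x,y) log₂ p(x,y)
  p(0,0)=4/81: -0.0494 × log₂(0.0494) = 0.2143
  p(0,1)=2/81: -0.0247 × log₂(0.0247) = 0.1318
  p(0,2)=1/27: -0.0370 × log₂(0.0370) = 0.1761
  p(1,0)=4/27: -0.1481 × log₂(0.1481) = 0.4081
  p(1,1)=2/27: -0.0741 × log₂(0.0741) = 0.2781
  p(1,2)=1/9: -0.1111 × log₂(0.1111) = 0.3522
  p(2,0)=20/81: -0.2469 × log₂(0.2469) = 0.4983
  p(2,1)=10/81: -0.1235 × log₂(0.1235) = 0.3726
  p(2,2)=5/27: -0.1852 × log₂(0.1852) = 0.4505
H(X,Y) = 2.8821 bits
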